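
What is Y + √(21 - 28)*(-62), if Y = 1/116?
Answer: 1/116 - 62*I*√7 ≈ 0.0086207 - 164.04*I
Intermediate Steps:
Y = 1/116 ≈ 0.0086207
Y + √(21 - 28)*(-62) = 1/116 + √(21 - 28)*(-62) = 1/116 + √(-7)*(-62) = 1/116 + (I*√7)*(-62) = 1/116 - 62*I*√7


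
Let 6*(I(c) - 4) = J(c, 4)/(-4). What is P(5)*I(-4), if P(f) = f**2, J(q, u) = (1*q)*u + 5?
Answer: 2675/24 ≈ 111.46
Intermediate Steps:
J(q, u) = 5 + q*u (J(q, u) = q*u + 5 = 5 + q*u)
I(c) = 91/24 - c/6 (I(c) = 4 + ((5 + c*4)/(-4))/6 = 4 + ((5 + 4*c)*(-1/4))/6 = 4 + (-5/4 - c)/6 = 4 + (-5/24 - c/6) = 91/24 - c/6)
P(5)*I(-4) = 5**2*(91/24 - 1/6*(-4)) = 25*(91/24 + 2/3) = 25*(107/24) = 2675/24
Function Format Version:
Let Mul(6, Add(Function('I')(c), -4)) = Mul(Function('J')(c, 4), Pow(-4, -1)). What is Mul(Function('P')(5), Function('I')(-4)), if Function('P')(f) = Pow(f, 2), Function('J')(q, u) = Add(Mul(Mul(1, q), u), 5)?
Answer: Rational(2675, 24) ≈ 111.46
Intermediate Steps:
Function('J')(q, u) = Add(5, Mul(q, u)) (Function('J')(q, u) = Add(Mul(q, u), 5) = Add(5, Mul(q, u)))
Function('I')(c) = Add(Rational(91, 24), Mul(Rational(-1, 6), c)) (Function('I')(c) = Add(4, Mul(Rational(1, 6), Mul(Add(5, Mul(c, 4)), Pow(-4, -1)))) = Add(4, Mul(Rational(1, 6), Mul(Add(5, Mul(4, c)), Rational(-1, 4)))) = Add(4, Mul(Rational(1, 6), Add(Rational(-5, 4), Mul(-1, c)))) = Add(4, Add(Rational(-5, 24), Mul(Rational(-1, 6), c))) = Add(Rational(91, 24), Mul(Rational(-1, 6), c)))
Mul(Function('P')(5), Function('I')(-4)) = Mul(Pow(5, 2), Add(Rational(91, 24), Mul(Rational(-1, 6), -4))) = Mul(25, Add(Rational(91, 24), Rational(2, 3))) = Mul(25, Rational(107, 24)) = Rational(2675, 24)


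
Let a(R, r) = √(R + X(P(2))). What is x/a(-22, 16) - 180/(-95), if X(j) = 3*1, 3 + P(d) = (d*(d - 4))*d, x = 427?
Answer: 36/19 - 427*I*√19/19 ≈ 1.8947 - 97.961*I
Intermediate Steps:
P(d) = -3 + d²*(-4 + d) (P(d) = -3 + (d*(d - 4))*d = -3 + (d*(-4 + d))*d = -3 + d²*(-4 + d))
X(j) = 3
a(R, r) = √(3 + R) (a(R, r) = √(R + 3) = √(3 + R))
x/a(-22, 16) - 180/(-95) = 427/(√(3 - 22)) - 180/(-95) = 427/(√(-19)) - 180*(-1/95) = 427/((I*√19)) + 36/19 = 427*(-I*√19/19) + 36/19 = -427*I*√19/19 + 36/19 = 36/19 - 427*I*√19/19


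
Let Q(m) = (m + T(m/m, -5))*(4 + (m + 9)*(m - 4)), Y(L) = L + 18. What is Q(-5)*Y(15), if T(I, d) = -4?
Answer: 9504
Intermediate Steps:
Y(L) = 18 + L
Q(m) = (-4 + m)*(4 + (-4 + m)*(9 + m)) (Q(m) = (m - 4)*(4 + (m + 9)*(m - 4)) = (-4 + m)*(4 + (9 + m)*(-4 + m)) = (-4 + m)*(4 + (-4 + m)*(9 + m)))
Q(-5)*Y(15) = (128 + (-5)**2 + (-5)**3 - 52*(-5))*(18 + 15) = (128 + 25 - 125 + 260)*33 = 288*33 = 9504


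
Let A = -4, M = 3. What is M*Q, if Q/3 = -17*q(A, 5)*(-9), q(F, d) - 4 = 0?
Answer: 5508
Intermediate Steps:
q(F, d) = 4 (q(F, d) = 4 + 0 = 4)
Q = 1836 (Q = 3*(-17*4*(-9)) = 3*(-68*(-9)) = 3*612 = 1836)
M*Q = 3*1836 = 5508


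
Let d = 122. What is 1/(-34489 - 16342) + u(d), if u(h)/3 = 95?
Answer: 14486834/50831 ≈ 285.00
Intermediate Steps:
u(h) = 285 (u(h) = 3*95 = 285)
1/(-34489 - 16342) + u(d) = 1/(-34489 - 16342) + 285 = 1/(-50831) + 285 = -1/50831 + 285 = 14486834/50831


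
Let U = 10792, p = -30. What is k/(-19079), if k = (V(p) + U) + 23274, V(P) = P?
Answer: -34036/19079 ≈ -1.7840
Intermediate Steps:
k = 34036 (k = (-30 + 10792) + 23274 = 10762 + 23274 = 34036)
k/(-19079) = 34036/(-19079) = 34036*(-1/19079) = -34036/19079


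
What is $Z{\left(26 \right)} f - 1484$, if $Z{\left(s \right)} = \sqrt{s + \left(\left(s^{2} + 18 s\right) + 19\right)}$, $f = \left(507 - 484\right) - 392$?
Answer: $-1484 - 369 \sqrt{1189} \approx -14208.0$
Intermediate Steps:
$f = -369$ ($f = 23 - 392 = -369$)
$Z{\left(s \right)} = \sqrt{19 + s^{2} + 19 s}$ ($Z{\left(s \right)} = \sqrt{s + \left(19 + s^{2} + 18 s\right)} = \sqrt{19 + s^{2} + 19 s}$)
$Z{\left(26 \right)} f - 1484 = \sqrt{19 + 26^{2} + 19 \cdot 26} \left(-369\right) - 1484 = \sqrt{19 + 676 + 494} \left(-369\right) - 1484 = \sqrt{1189} \left(-369\right) - 1484 = - 369 \sqrt{1189} - 1484 = -1484 - 369 \sqrt{1189}$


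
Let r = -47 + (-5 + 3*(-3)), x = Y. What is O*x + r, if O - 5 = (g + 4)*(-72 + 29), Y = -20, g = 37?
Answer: 35099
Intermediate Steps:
x = -20
O = -1758 (O = 5 + (37 + 4)*(-72 + 29) = 5 + 41*(-43) = 5 - 1763 = -1758)
r = -61 (r = -47 + (-5 - 9) = -47 - 14 = -61)
O*x + r = -1758*(-20) - 61 = 35160 - 61 = 35099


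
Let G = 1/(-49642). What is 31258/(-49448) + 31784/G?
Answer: -39010054529101/24724 ≈ -1.5778e+9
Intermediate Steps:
G = -1/49642 ≈ -2.0144e-5
31258/(-49448) + 31784/G = 31258/(-49448) + 31784/(-1/49642) = 31258*(-1/49448) + 31784*(-49642) = -15629/24724 - 1577821328 = -39010054529101/24724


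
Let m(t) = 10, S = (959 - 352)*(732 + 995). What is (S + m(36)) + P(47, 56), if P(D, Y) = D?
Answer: 1048346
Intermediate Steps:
S = 1048289 (S = 607*1727 = 1048289)
(S + m(36)) + P(47, 56) = (1048289 + 10) + 47 = 1048299 + 47 = 1048346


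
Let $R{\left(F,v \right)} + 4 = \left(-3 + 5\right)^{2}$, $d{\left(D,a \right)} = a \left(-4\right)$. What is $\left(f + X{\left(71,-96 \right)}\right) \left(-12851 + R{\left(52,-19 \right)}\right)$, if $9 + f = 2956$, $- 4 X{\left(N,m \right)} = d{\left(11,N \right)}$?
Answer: $-38784318$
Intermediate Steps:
$d{\left(D,a \right)} = - 4 a$
$R{\left(F,v \right)} = 0$ ($R{\left(F,v \right)} = -4 + \left(-3 + 5\right)^{2} = -4 + 2^{2} = -4 + 4 = 0$)
$X{\left(N,m \right)} = N$ ($X{\left(N,m \right)} = - \frac{\left(-4\right) N}{4} = N$)
$f = 2947$ ($f = -9 + 2956 = 2947$)
$\left(f + X{\left(71,-96 \right)}\right) \left(-12851 + R{\left(52,-19 \right)}\right) = \left(2947 + 71\right) \left(-12851 + 0\right) = 3018 \left(-12851\right) = -38784318$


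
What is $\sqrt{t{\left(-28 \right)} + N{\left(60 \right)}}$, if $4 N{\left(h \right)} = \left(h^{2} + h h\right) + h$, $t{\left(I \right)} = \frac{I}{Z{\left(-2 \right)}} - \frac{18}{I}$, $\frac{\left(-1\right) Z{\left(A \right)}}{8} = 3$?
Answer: $\frac{\sqrt{801213}}{21} \approx 42.624$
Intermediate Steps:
$Z{\left(A \right)} = -24$ ($Z{\left(A \right)} = \left(-8\right) 3 = -24$)
$t{\left(I \right)} = - \frac{18}{I} - \frac{I}{24}$ ($t{\left(I \right)} = \frac{I}{-24} - \frac{18}{I} = I \left(- \frac{1}{24}\right) - \frac{18}{I} = - \frac{I}{24} - \frac{18}{I} = - \frac{18}{I} - \frac{I}{24}$)
$N{\left(h \right)} = \frac{h^{2}}{2} + \frac{h}{4}$ ($N{\left(h \right)} = \frac{\left(h^{2} + h h\right) + h}{4} = \frac{\left(h^{2} + h^{2}\right) + h}{4} = \frac{2 h^{2} + h}{4} = \frac{h + 2 h^{2}}{4} = \frac{h^{2}}{2} + \frac{h}{4}$)
$\sqrt{t{\left(-28 \right)} + N{\left(60 \right)}} = \sqrt{\left(- \frac{18}{-28} - - \frac{7}{6}\right) + \frac{1}{4} \cdot 60 \left(1 + 2 \cdot 60\right)} = \sqrt{\left(\left(-18\right) \left(- \frac{1}{28}\right) + \frac{7}{6}\right) + \frac{1}{4} \cdot 60 \left(1 + 120\right)} = \sqrt{\left(\frac{9}{14} + \frac{7}{6}\right) + \frac{1}{4} \cdot 60 \cdot 121} = \sqrt{\frac{38}{21} + 1815} = \sqrt{\frac{38153}{21}} = \frac{\sqrt{801213}}{21}$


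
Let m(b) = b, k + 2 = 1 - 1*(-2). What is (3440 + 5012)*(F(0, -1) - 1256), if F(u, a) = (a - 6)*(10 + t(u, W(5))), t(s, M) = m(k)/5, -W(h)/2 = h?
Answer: -56095924/5 ≈ -1.1219e+7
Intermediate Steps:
k = 1 (k = -2 + (1 - 1*(-2)) = -2 + (1 + 2) = -2 + 3 = 1)
W(h) = -2*h
t(s, M) = ⅕ (t(s, M) = 1/5 = 1*(⅕) = ⅕)
F(u, a) = -306/5 + 51*a/5 (F(u, a) = (a - 6)*(10 + ⅕) = (-6 + a)*(51/5) = -306/5 + 51*a/5)
(3440 + 5012)*(F(0, -1) - 1256) = (3440 + 5012)*((-306/5 + (51/5)*(-1)) - 1256) = 8452*((-306/5 - 51/5) - 1256) = 8452*(-357/5 - 1256) = 8452*(-6637/5) = -56095924/5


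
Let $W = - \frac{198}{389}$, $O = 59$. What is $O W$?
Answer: $- \frac{11682}{389} \approx -30.031$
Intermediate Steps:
$W = - \frac{198}{389}$ ($W = \left(-198\right) \frac{1}{389} = - \frac{198}{389} \approx -0.509$)
$O W = 59 \left(- \frac{198}{389}\right) = - \frac{11682}{389}$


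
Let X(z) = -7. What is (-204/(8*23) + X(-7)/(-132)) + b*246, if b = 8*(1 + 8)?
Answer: 53770427/3036 ≈ 17711.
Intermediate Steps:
b = 72 (b = 8*9 = 72)
(-204/(8*23) + X(-7)/(-132)) + b*246 = (-204/(8*23) - 7/(-132)) + 72*246 = (-204/184 - 7*(-1/132)) + 17712 = (-204*1/184 + 7/132) + 17712 = (-51/46 + 7/132) + 17712 = -3205/3036 + 17712 = 53770427/3036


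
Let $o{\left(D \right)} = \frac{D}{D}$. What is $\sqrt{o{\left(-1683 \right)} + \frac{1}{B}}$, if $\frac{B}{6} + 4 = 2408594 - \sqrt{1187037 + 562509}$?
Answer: $\sqrt{1 + \frac{1}{14451540 - 18 \sqrt{194394}}} \approx 1.0$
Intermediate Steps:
$o{\left(D \right)} = 1$
$B = 14451540 - 18 \sqrt{194394}$ ($B = -24 + 6 \left(2408594 - \sqrt{1187037 + 562509}\right) = -24 + 6 \left(2408594 - \sqrt{1749546}\right) = -24 + 6 \left(2408594 - 3 \sqrt{194394}\right) = -24 + \left(14451564 - 18 \sqrt{194394}\right) = 14451540 - 18 \sqrt{194394} \approx 1.4444 \cdot 10^{7}$)
$\sqrt{o{\left(-1683 \right)} + \frac{1}{B}} = \sqrt{1 + \frac{1}{14451540 - 18 \sqrt{194394}}}$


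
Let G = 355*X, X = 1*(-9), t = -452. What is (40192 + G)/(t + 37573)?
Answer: 36997/37121 ≈ 0.99666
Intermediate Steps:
X = -9
G = -3195 (G = 355*(-9) = -3195)
(40192 + G)/(t + 37573) = (40192 - 3195)/(-452 + 37573) = 36997/37121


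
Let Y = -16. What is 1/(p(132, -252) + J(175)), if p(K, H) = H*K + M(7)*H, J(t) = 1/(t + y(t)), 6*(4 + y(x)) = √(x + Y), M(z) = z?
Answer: -1024098870/35872129228573 + √159/215232775371438 ≈ -2.8549e-5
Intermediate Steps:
y(x) = -4 + √(-16 + x)/6 (y(x) = -4 + √(x - 16)/6 = -4 + √(-16 + x)/6)
J(t) = 1/(-4 + t + √(-16 + t)/6) (J(t) = 1/(t + (-4 + √(-16 + t)/6)) = 1/(-4 + t + √(-16 + t)/6))
p(K, H) = 7*H + H*K (p(K, H) = H*K + 7*H = 7*H + H*K)
1/(p(132, -252) + J(175)) = 1/(-252*(7 + 132) + 6/(-24 + √(-16 + 175) + 6*175)) = 1/(-252*139 + 6/(-24 + √159 + 1050)) = 1/(-35028 + 6/(1026 + √159))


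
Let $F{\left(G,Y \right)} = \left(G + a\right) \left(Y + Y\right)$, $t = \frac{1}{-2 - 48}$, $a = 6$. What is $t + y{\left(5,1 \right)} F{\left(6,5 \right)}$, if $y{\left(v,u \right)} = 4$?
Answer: $\frac{23999}{50} \approx 479.98$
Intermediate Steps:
$t = - \frac{1}{50}$ ($t = \frac{1}{-50} = - \frac{1}{50} \approx -0.02$)
$F{\left(G,Y \right)} = 2 Y \left(6 + G\right)$ ($F{\left(G,Y \right)} = \left(G + 6\right) \left(Y + Y\right) = \left(6 + G\right) 2 Y = 2 Y \left(6 + G\right)$)
$t + y{\left(5,1 \right)} F{\left(6,5 \right)} = - \frac{1}{50} + 4 \cdot 2 \cdot 5 \left(6 + 6\right) = - \frac{1}{50} + 4 \cdot 2 \cdot 5 \cdot 12 = - \frac{1}{50} + 4 \cdot 120 = - \frac{1}{50} + 480 = \frac{23999}{50}$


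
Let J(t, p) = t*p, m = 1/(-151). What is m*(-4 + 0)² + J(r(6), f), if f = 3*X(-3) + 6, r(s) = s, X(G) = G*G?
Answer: 29882/151 ≈ 197.89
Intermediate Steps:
X(G) = G²
m = -1/151 ≈ -0.0066225
f = 33 (f = 3*(-3)² + 6 = 3*9 + 6 = 27 + 6 = 33)
J(t, p) = p*t
m*(-4 + 0)² + J(r(6), f) = -(-4 + 0)²/151 + 33*6 = -1/151*(-4)² + 198 = -1/151*16 + 198 = -16/151 + 198 = 29882/151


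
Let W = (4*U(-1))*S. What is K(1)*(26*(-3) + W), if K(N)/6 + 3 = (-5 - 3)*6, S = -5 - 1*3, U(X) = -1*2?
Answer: 4284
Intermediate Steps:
U(X) = -2
S = -8 (S = -5 - 3 = -8)
K(N) = -306 (K(N) = -18 + 6*((-5 - 3)*6) = -18 + 6*(-8*6) = -18 + 6*(-48) = -18 - 288 = -306)
W = 64 (W = (4*(-2))*(-8) = -8*(-8) = 64)
K(1)*(26*(-3) + W) = -306*(26*(-3) + 64) = -306*(-78 + 64) = -306*(-14) = 4284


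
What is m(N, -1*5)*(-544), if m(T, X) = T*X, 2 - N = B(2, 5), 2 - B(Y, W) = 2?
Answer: 5440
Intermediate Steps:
B(Y, W) = 0 (B(Y, W) = 2 - 1*2 = 2 - 2 = 0)
N = 2 (N = 2 - 1*0 = 2 + 0 = 2)
m(N, -1*5)*(-544) = (2*(-1*5))*(-544) = (2*(-5))*(-544) = -10*(-544) = 5440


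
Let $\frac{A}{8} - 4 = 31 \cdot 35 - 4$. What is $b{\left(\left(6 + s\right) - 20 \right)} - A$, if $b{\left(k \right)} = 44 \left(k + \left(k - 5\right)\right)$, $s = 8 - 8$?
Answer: $-10132$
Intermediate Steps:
$s = 0$
$A = 8680$ ($A = 32 + 8 \left(31 \cdot 35 - 4\right) = 32 + 8 \left(1085 - 4\right) = 32 + 8 \cdot 1081 = 32 + 8648 = 8680$)
$b{\left(k \right)} = -220 + 88 k$ ($b{\left(k \right)} = 44 \left(k + \left(k - 5\right)\right) = 44 \left(k + \left(-5 + k\right)\right) = 44 \left(-5 + 2 k\right) = -220 + 88 k$)
$b{\left(\left(6 + s\right) - 20 \right)} - A = \left(-220 + 88 \left(\left(6 + 0\right) - 20\right)\right) - 8680 = \left(-220 + 88 \left(6 - 20\right)\right) - 8680 = \left(-220 + 88 \left(-14\right)\right) - 8680 = \left(-220 - 1232\right) - 8680 = -1452 - 8680 = -10132$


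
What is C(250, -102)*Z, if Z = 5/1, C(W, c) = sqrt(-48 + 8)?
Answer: 10*I*sqrt(10) ≈ 31.623*I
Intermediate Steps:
C(W, c) = 2*I*sqrt(10) (C(W, c) = sqrt(-40) = 2*I*sqrt(10))
Z = 5 (Z = 5*1 = 5)
C(250, -102)*Z = (2*I*sqrt(10))*5 = 10*I*sqrt(10)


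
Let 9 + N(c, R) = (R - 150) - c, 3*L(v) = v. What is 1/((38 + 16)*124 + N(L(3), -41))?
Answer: 1/6495 ≈ 0.00015396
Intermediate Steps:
L(v) = v/3
N(c, R) = -159 + R - c (N(c, R) = -9 + ((R - 150) - c) = -9 + ((-150 + R) - c) = -9 + (-150 + R - c) = -159 + R - c)
1/((38 + 16)*124 + N(L(3), -41)) = 1/((38 + 16)*124 + (-159 - 41 - 3/3)) = 1/(54*124 + (-159 - 41 - 1*1)) = 1/(6696 + (-159 - 41 - 1)) = 1/(6696 - 201) = 1/6495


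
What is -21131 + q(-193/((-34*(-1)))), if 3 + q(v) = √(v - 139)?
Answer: -21134 + I*√167246/34 ≈ -21134.0 + 12.028*I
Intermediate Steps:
q(v) = -3 + √(-139 + v) (q(v) = -3 + √(v - 139) = -3 + √(-139 + v))
-21131 + q(-193/((-34*(-1)))) = -21131 + (-3 + √(-139 - 193/((-34*(-1))))) = -21131 + (-3 + √(-139 - 193/34)) = -21131 + (-3 + √(-4919/34)) = -21131 + (-3 + I*√167246/34) = -21134 + I*√167246/34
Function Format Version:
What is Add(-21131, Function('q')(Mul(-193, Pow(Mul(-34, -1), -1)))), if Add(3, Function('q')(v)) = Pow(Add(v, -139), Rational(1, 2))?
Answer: Add(-21134, Mul(Rational(1, 34), I, Pow(167246, Rational(1, 2)))) ≈ Add(-21134., Mul(12.028, I))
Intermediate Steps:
Function('q')(v) = Add(-3, Pow(Add(-139, v), Rational(1, 2))) (Function('q')(v) = Add(-3, Pow(Add(v, -139), Rational(1, 2))) = Add(-3, Pow(Add(-139, v), Rational(1, 2))))
Add(-21131, Function('q')(Mul(-193, Pow(Mul(-34, -1), -1)))) = Add(-21131, Add(-3, Pow(Add(-139, Mul(-193, Pow(Mul(-34, -1), -1))), Rational(1, 2)))) = Add(-21131, Add(-3, Pow(Add(-139, Mul(-193, Pow(34, -1))), Rational(1, 2)))) = Add(-21131, Add(-3, Pow(Add(-139, Mul(-193, Rational(1, 34))), Rational(1, 2)))) = Add(-21131, Add(-3, Pow(Add(-139, Rational(-193, 34)), Rational(1, 2)))) = Add(-21131, Add(-3, Pow(Rational(-4919, 34), Rational(1, 2)))) = Add(-21131, Add(-3, Mul(Rational(1, 34), I, Pow(167246, Rational(1, 2))))) = Add(-21134, Mul(Rational(1, 34), I, Pow(167246, Rational(1, 2))))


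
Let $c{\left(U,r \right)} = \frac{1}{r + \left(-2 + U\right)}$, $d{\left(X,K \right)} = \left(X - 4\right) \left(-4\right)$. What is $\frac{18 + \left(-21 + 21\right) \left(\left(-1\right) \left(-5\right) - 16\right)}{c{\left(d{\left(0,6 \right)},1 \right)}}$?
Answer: $270$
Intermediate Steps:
$d{\left(X,K \right)} = 16 - 4 X$ ($d{\left(X,K \right)} = \left(-4 + X\right) \left(-4\right) = 16 - 4 X$)
$c{\left(U,r \right)} = \frac{1}{-2 + U + r}$
$\frac{18 + \left(-21 + 21\right) \left(\left(-1\right) \left(-5\right) - 16\right)}{c{\left(d{\left(0,6 \right)},1 \right)}} = \frac{18 + \left(-21 + 21\right) \left(\left(-1\right) \left(-5\right) - 16\right)}{\frac{1}{-2 + \left(16 - 0\right) + 1}} = \frac{18 + 0 \left(5 - 16\right)}{\frac{1}{-2 + \left(16 + 0\right) + 1}} = \frac{18 + 0 \left(-11\right)}{\frac{1}{-2 + 16 + 1}} = \frac{18 + 0}{\frac{1}{15}} = \frac{1}{\frac{1}{15}} \cdot 18 = 15 \cdot 18 = 270$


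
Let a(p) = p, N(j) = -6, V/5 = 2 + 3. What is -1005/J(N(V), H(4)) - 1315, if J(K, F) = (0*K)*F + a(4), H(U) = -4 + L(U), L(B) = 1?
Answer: -6265/4 ≈ -1566.3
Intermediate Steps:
V = 25 (V = 5*(2 + 3) = 5*5 = 25)
H(U) = -3 (H(U) = -4 + 1 = -3)
J(K, F) = 4 (J(K, F) = (0*K)*F + 4 = 0*F + 4 = 0 + 4 = 4)
-1005/J(N(V), H(4)) - 1315 = -1005/4 - 1315 = -6265/4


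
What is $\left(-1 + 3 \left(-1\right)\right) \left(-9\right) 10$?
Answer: $360$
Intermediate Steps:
$\left(-1 + 3 \left(-1\right)\right) \left(-9\right) 10 = \left(-1 - 3\right) \left(-9\right) 10 = \left(-4\right) \left(-9\right) 10 = 36 \cdot 10 = 360$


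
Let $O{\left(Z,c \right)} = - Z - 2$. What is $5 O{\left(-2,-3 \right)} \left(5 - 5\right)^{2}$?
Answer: $0$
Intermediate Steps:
$O{\left(Z,c \right)} = -2 - Z$
$5 O{\left(-2,-3 \right)} \left(5 - 5\right)^{2} = 5 \left(-2 - -2\right) \left(5 - 5\right)^{2} = 5 \left(-2 + 2\right) 0^{2} = 5 \cdot 0 \cdot 0 = 0 \cdot 0 = 0$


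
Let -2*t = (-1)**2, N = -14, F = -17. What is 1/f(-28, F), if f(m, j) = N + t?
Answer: -2/29 ≈ -0.068966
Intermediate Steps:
t = -1/2 (t = -1/2*(-1)**2 = -1/2*1 = -1/2 ≈ -0.50000)
f(m, j) = -29/2 (f(m, j) = -14 - 1/2 = -29/2)
1/f(-28, F) = 1/(-29/2) = -2/29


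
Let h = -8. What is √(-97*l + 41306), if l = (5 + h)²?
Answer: √40433 ≈ 201.08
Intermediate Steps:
l = 9 (l = (5 - 8)² = (-3)² = 9)
√(-97*l + 41306) = √(-97*9 + 41306) = √(-873 + 41306) = √40433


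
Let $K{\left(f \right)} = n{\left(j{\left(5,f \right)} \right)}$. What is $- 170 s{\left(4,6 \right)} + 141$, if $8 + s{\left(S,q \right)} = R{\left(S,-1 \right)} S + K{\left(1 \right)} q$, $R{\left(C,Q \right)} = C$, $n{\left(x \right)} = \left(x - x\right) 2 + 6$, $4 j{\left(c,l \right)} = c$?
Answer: $-7339$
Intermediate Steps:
$j{\left(c,l \right)} = \frac{c}{4}$
$n{\left(x \right)} = 6$ ($n{\left(x \right)} = 0 \cdot 2 + 6 = 0 + 6 = 6$)
$K{\left(f \right)} = 6$
$s{\left(S,q \right)} = -8 + S^{2} + 6 q$ ($s{\left(S,q \right)} = -8 + \left(S S + 6 q\right) = -8 + \left(S^{2} + 6 q\right) = -8 + S^{2} + 6 q$)
$- 170 s{\left(4,6 \right)} + 141 = - 170 \left(-8 + 4^{2} + 6 \cdot 6\right) + 141 = - 170 \left(-8 + 16 + 36\right) + 141 = \left(-170\right) 44 + 141 = -7480 + 141 = -7339$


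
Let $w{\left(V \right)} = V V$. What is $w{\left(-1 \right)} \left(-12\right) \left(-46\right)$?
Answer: $552$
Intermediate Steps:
$w{\left(V \right)} = V^{2}$
$w{\left(-1 \right)} \left(-12\right) \left(-46\right) = \left(-1\right)^{2} \left(-12\right) \left(-46\right) = 1 \left(-12\right) \left(-46\right) = \left(-12\right) \left(-46\right) = 552$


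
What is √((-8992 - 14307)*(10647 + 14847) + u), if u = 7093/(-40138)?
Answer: I*√956944432883679898/40138 ≈ 24372.0*I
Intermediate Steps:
u = -7093/40138 (u = 7093*(-1/40138) = -7093/40138 ≈ -0.17672)
√((-8992 - 14307)*(10647 + 14847) + u) = √((-8992 - 14307)*(10647 + 14847) - 7093/40138) = √(-23299*25494 - 7093/40138) = √(-593984706 - 7093/40138) = √(-23841358136521/40138) = I*√956944432883679898/40138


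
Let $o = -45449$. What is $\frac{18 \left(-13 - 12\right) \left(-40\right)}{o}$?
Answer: $- \frac{18000}{45449} \approx -0.39605$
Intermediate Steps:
$\frac{18 \left(-13 - 12\right) \left(-40\right)}{o} = \frac{18 \left(-13 - 12\right) \left(-40\right)}{-45449} = 18 \left(-13 - 12\right) \left(-40\right) \left(- \frac{1}{45449}\right) = 18 \left(-25\right) \left(-40\right) \left(- \frac{1}{45449}\right) = \left(-450\right) \left(-40\right) \left(- \frac{1}{45449}\right) = 18000 \left(- \frac{1}{45449}\right) = - \frac{18000}{45449}$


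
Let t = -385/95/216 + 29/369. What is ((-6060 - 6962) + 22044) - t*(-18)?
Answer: 84347723/9348 ≈ 9023.1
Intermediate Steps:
t = 10067/168264 (t = -385*1/95*(1/216) + 29*(1/369) = -77/19*1/216 + 29/369 = -77/4104 + 29/369 = 10067/168264 ≈ 0.059829)
((-6060 - 6962) + 22044) - t*(-18) = ((-6060 - 6962) + 22044) - 10067*(-18)/168264 = (-13022 + 22044) - 1*(-10067/9348) = 9022 + 10067/9348 = 84347723/9348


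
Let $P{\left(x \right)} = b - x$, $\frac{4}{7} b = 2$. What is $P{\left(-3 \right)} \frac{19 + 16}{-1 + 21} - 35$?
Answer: $- \frac{189}{8} \approx -23.625$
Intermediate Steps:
$b = \frac{7}{2}$ ($b = \frac{7}{4} \cdot 2 = \frac{7}{2} \approx 3.5$)
$P{\left(x \right)} = \frac{7}{2} - x$
$P{\left(-3 \right)} \frac{19 + 16}{-1 + 21} - 35 = \left(\frac{7}{2} - -3\right) \frac{19 + 16}{-1 + 21} - 35 = \left(\frac{7}{2} + 3\right) \frac{35}{20} - 35 = \frac{13 \cdot 35 \cdot \frac{1}{20}}{2} - 35 = \frac{13}{2} \cdot \frac{7}{4} - 35 = \frac{91}{8} - 35 = - \frac{189}{8}$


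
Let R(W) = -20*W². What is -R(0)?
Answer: 0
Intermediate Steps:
-R(0) = -(-20)*0² = -(-20)*0 = -1*0 = 0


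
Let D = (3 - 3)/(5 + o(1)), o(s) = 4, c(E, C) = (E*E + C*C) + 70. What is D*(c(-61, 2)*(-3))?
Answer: 0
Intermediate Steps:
c(E, C) = 70 + C² + E² (c(E, C) = (E² + C²) + 70 = (C² + E²) + 70 = 70 + C² + E²)
D = 0 (D = (3 - 3)/(5 + 4) = 0/9 = 0*(⅑) = 0)
D*(c(-61, 2)*(-3)) = 0*((70 + 2² + (-61)²)*(-3)) = 0*((70 + 4 + 3721)*(-3)) = 0*(3795*(-3)) = 0*(-11385) = 0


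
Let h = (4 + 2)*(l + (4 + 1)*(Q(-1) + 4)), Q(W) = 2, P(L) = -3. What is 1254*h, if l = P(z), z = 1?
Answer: 203148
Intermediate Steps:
l = -3
h = 162 (h = (4 + 2)*(-3 + (4 + 1)*(2 + 4)) = 6*(-3 + 5*6) = 6*(-3 + 30) = 6*27 = 162)
1254*h = 1254*162 = 203148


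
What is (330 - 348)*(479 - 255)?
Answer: -4032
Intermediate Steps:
(330 - 348)*(479 - 255) = -18*224 = -4032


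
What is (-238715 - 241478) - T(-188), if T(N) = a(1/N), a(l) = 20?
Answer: -480213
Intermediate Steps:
T(N) = 20
(-238715 - 241478) - T(-188) = (-238715 - 241478) - 1*20 = -480193 - 20 = -480213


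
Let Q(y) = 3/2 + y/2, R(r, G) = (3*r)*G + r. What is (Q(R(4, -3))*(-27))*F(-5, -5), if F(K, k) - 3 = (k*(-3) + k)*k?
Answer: -36801/2 ≈ -18401.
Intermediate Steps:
R(r, G) = r + 3*G*r (R(r, G) = 3*G*r + r = r + 3*G*r)
Q(y) = 3/2 + y/2 (Q(y) = 3*(½) + y*(½) = 3/2 + y/2)
F(K, k) = 3 - 2*k² (F(K, k) = 3 + (k*(-3) + k)*k = 3 + (-3*k + k)*k = 3 + (-2*k)*k = 3 - 2*k²)
(Q(R(4, -3))*(-27))*F(-5, -5) = ((3/2 + (4*(1 + 3*(-3)))/2)*(-27))*(3 - 2*(-5)²) = ((3/2 + (4*(1 - 9))/2)*(-27))*(3 - 2*25) = ((3/2 + (4*(-8))/2)*(-27))*(3 - 50) = ((3/2 + (½)*(-32))*(-27))*(-47) = ((3/2 - 16)*(-27))*(-47) = -29/2*(-27)*(-47) = (783/2)*(-47) = -36801/2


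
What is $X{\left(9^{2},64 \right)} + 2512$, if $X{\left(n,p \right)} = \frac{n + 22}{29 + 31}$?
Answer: $\frac{150823}{60} \approx 2513.7$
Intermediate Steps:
$X{\left(n,p \right)} = \frac{11}{30} + \frac{n}{60}$ ($X{\left(n,p \right)} = \frac{22 + n}{60} = \left(22 + n\right) \frac{1}{60} = \frac{11}{30} + \frac{n}{60}$)
$X{\left(9^{2},64 \right)} + 2512 = \left(\frac{11}{30} + \frac{9^{2}}{60}\right) + 2512 = \left(\frac{11}{30} + \frac{1}{60} \cdot 81\right) + 2512 = \left(\frac{11}{30} + \frac{27}{20}\right) + 2512 = \frac{103}{60} + 2512 = \frac{150823}{60}$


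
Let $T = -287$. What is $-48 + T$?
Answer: $-335$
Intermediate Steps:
$-48 + T = -48 - 287 = -335$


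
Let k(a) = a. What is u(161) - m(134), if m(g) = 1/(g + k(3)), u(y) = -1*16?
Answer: -2193/137 ≈ -16.007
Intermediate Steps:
u(y) = -16
m(g) = 1/(3 + g) (m(g) = 1/(g + 3) = 1/(3 + g))
u(161) - m(134) = -16 - 1/(3 + 134) = -16 - 1/137 = -2193/137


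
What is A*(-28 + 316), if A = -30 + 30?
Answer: 0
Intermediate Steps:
A = 0
A*(-28 + 316) = 0*(-28 + 316) = 0*288 = 0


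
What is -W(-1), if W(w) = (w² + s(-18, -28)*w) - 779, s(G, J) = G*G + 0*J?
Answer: 1102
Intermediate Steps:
s(G, J) = G² (s(G, J) = G² + 0 = G²)
W(w) = -779 + w² + 324*w (W(w) = (w² + (-18)²*w) - 779 = (w² + 324*w) - 779 = -779 + w² + 324*w)
-W(-1) = -(-779 + (-1)² + 324*(-1)) = -(-779 + 1 - 324) = -1*(-1102) = 1102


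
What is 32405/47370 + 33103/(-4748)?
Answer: -141423017/22491276 ≈ -6.2879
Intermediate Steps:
32405/47370 + 33103/(-4748) = 32405*(1/47370) + 33103*(-1/4748) = 6481/9474 - 33103/4748 = -141423017/22491276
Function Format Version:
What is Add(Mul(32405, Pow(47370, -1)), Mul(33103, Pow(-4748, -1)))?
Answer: Rational(-141423017, 22491276) ≈ -6.2879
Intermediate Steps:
Add(Mul(32405, Pow(47370, -1)), Mul(33103, Pow(-4748, -1))) = Add(Mul(32405, Rational(1, 47370)), Mul(33103, Rational(-1, 4748))) = Add(Rational(6481, 9474), Rational(-33103, 4748)) = Rational(-141423017, 22491276)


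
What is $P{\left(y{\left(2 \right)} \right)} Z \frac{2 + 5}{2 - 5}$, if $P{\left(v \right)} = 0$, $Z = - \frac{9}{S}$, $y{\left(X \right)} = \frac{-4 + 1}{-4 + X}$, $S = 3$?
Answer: $0$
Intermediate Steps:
$y{\left(X \right)} = - \frac{3}{-4 + X}$
$Z = -3$ ($Z = - \frac{9}{3} = \left(-9\right) \frac{1}{3} = -3$)
$P{\left(y{\left(2 \right)} \right)} Z \frac{2 + 5}{2 - 5} = 0 \left(-3\right) \frac{2 + 5}{2 - 5} = 0 \frac{7}{-3} = 0 \cdot 7 \left(- \frac{1}{3}\right) = 0 \left(- \frac{7}{3}\right) = 0$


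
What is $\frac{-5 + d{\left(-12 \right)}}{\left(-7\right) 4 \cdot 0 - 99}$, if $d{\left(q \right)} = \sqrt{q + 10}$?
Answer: $\frac{5}{99} - \frac{i \sqrt{2}}{99} \approx 0.050505 - 0.014285 i$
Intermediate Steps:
$d{\left(q \right)} = \sqrt{10 + q}$
$\frac{-5 + d{\left(-12 \right)}}{\left(-7\right) 4 \cdot 0 - 99} = \frac{-5 + \sqrt{10 - 12}}{\left(-7\right) 4 \cdot 0 - 99} = \frac{-5 + \sqrt{-2}}{\left(-28\right) 0 - 99} = \frac{-5 + i \sqrt{2}}{0 - 99} = \frac{-5 + i \sqrt{2}}{-99} = \left(-5 + i \sqrt{2}\right) \left(- \frac{1}{99}\right) = \frac{5}{99} - \frac{i \sqrt{2}}{99}$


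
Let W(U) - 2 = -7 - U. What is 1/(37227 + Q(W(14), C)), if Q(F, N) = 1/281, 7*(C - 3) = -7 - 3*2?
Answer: 281/10460788 ≈ 2.6862e-5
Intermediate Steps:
W(U) = -5 - U (W(U) = 2 + (-7 - U) = -5 - U)
C = 8/7 (C = 3 + (-7 - 3*2)/7 = 3 + (-7 - 6)/7 = 3 + (1/7)*(-13) = 3 - 13/7 = 8/7 ≈ 1.1429)
Q(F, N) = 1/281
1/(37227 + Q(W(14), C)) = 1/(37227 + 1/281) = 1/(10460788/281) = 281/10460788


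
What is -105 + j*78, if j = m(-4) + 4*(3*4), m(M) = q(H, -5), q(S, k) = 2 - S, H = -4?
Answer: 4107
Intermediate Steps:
m(M) = 6 (m(M) = 2 - 1*(-4) = 2 + 4 = 6)
j = 54 (j = 6 + 4*(3*4) = 6 + 4*12 = 6 + 48 = 54)
-105 + j*78 = -105 + 54*78 = -105 + 4212 = 4107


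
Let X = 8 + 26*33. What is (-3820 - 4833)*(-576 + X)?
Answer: -2509370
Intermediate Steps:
X = 866 (X = 8 + 858 = 866)
(-3820 - 4833)*(-576 + X) = (-3820 - 4833)*(-576 + 866) = -8653*290 = -2509370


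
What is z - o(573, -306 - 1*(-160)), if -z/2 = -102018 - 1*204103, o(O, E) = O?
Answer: 611669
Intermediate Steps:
z = 612242 (z = -2*(-102018 - 1*204103) = -2*(-102018 - 204103) = -2*(-306121) = 612242)
z - o(573, -306 - 1*(-160)) = 612242 - 1*573 = 612242 - 573 = 611669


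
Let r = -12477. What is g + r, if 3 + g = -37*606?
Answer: -34902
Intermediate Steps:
g = -22425 (g = -3 - 37*606 = -3 - 22422 = -22425)
g + r = -22425 - 12477 = -34902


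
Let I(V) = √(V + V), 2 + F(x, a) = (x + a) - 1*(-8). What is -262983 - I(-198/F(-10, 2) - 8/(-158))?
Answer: -262983 - 5*√49454/79 ≈ -2.6300e+5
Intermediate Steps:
F(x, a) = 6 + a + x (F(x, a) = -2 + ((x + a) - 1*(-8)) = -2 + ((a + x) + 8) = -2 + (8 + a + x) = 6 + a + x)
I(V) = √2*√V (I(V) = √(2*V) = √2*√V)
-262983 - I(-198/F(-10, 2) - 8/(-158)) = -262983 - √2*√(-198/(6 + 2 - 10) - 8/(-158)) = -262983 - √2*√(-198/(-2) - 8*(-1/158)) = -262983 - √2*√(-198*(-½) + 4/79) = -262983 - √2*√(99 + 4/79) = -262983 - √2*√(7825/79) = -262983 - √2*5*√24727/79 = -262983 - 5*√49454/79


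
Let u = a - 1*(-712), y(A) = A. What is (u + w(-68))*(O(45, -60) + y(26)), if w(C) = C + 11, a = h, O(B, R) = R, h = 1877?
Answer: -86088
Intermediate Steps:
a = 1877
w(C) = 11 + C
u = 2589 (u = 1877 - 1*(-712) = 1877 + 712 = 2589)
(u + w(-68))*(O(45, -60) + y(26)) = (2589 + (11 - 68))*(-60 + 26) = (2589 - 57)*(-34) = 2532*(-34) = -86088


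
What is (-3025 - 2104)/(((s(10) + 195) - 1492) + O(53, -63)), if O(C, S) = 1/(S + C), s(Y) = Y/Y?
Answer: 51290/12961 ≈ 3.9573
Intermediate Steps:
s(Y) = 1
O(C, S) = 1/(C + S)
(-3025 - 2104)/(((s(10) + 195) - 1492) + O(53, -63)) = (-3025 - 2104)/(((1 + 195) - 1492) + 1/(53 - 63)) = -5129/((196 - 1492) + 1/(-10)) = -5129/(-1296 - ⅒) = -5129/(-12961/10) = -5129*(-10/12961) = 51290/12961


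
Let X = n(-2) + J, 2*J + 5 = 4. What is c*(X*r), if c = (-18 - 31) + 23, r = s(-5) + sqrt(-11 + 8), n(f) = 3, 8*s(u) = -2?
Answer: 65/4 - 65*I*sqrt(3) ≈ 16.25 - 112.58*I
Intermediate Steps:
J = -1/2 (J = -5/2 + (1/2)*4 = -5/2 + 2 = -1/2 ≈ -0.50000)
s(u) = -1/4 (s(u) = (1/8)*(-2) = -1/4)
r = -1/4 + I*sqrt(3) (r = -1/4 + sqrt(-11 + 8) = -1/4 + sqrt(-3) = -1/4 + I*sqrt(3) ≈ -0.25 + 1.732*I)
X = 5/2 (X = 3 - 1/2 = 5/2 ≈ 2.5000)
c = -26 (c = -49 + 23 = -26)
c*(X*r) = -65*(-1/4 + I*sqrt(3)) = -26*(-5/8 + 5*I*sqrt(3)/2) = 65/4 - 65*I*sqrt(3)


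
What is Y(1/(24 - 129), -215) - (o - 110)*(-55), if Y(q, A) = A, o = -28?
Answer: -7805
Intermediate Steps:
Y(1/(24 - 129), -215) - (o - 110)*(-55) = -215 - (-28 - 110)*(-55) = -215 - (-138)*(-55) = -215 - 1*7590 = -215 - 7590 = -7805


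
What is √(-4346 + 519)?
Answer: I*√3827 ≈ 61.863*I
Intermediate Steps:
√(-4346 + 519) = √(-3827) = I*√3827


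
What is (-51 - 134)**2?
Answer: 34225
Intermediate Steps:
(-51 - 134)**2 = (-185)**2 = 34225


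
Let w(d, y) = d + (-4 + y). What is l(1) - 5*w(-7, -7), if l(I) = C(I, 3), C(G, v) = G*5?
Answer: 95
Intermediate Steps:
C(G, v) = 5*G
l(I) = 5*I
w(d, y) = -4 + d + y
l(1) - 5*w(-7, -7) = 5*1 - 5*(-4 - 7 - 7) = 5 - 5*(-18) = 5 + 90 = 95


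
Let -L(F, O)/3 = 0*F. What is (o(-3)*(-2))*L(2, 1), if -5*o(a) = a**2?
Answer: 0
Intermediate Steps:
L(F, O) = 0 (L(F, O) = -0*F = -3*0 = 0)
o(a) = -a**2/5
(o(-3)*(-2))*L(2, 1) = (-1/5*(-3)**2*(-2))*0 = (-1/5*9*(-2))*0 = -9/5*(-2)*0 = (18/5)*0 = 0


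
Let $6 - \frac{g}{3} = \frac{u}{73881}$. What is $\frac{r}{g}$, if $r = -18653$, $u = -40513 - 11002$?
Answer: $- \frac{459367431}{494801} \approx -928.39$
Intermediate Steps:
$u = -51515$
$g = \frac{494801}{24627}$ ($g = 18 - 3 \left(- \frac{51515}{73881}\right) = 18 - 3 \left(\left(-51515\right) \frac{1}{73881}\right) = 18 - - \frac{51515}{24627} = 18 + \frac{51515}{24627} = \frac{494801}{24627} \approx 20.092$)
$\frac{r}{g} = - \frac{18653}{\frac{494801}{24627}} = \left(-18653\right) \frac{24627}{494801} = - \frac{459367431}{494801}$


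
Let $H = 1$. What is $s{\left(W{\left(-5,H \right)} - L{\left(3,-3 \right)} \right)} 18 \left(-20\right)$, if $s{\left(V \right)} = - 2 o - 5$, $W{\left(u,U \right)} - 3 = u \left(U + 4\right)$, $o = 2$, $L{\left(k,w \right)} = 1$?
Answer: $3240$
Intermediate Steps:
$W{\left(u,U \right)} = 3 + u \left(4 + U\right)$ ($W{\left(u,U \right)} = 3 + u \left(U + 4\right) = 3 + u \left(4 + U\right)$)
$s{\left(V \right)} = -9$ ($s{\left(V \right)} = \left(-2\right) 2 - 5 = -4 - 5 = -9$)
$s{\left(W{\left(-5,H \right)} - L{\left(3,-3 \right)} \right)} 18 \left(-20\right) = \left(-9\right) 18 \left(-20\right) = \left(-162\right) \left(-20\right) = 3240$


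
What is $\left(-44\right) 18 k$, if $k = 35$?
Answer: $-27720$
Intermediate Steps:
$\left(-44\right) 18 k = \left(-44\right) 18 \cdot 35 = \left(-792\right) 35 = -27720$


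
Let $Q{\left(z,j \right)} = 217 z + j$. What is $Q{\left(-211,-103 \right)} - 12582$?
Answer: $-58472$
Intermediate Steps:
$Q{\left(z,j \right)} = j + 217 z$
$Q{\left(-211,-103 \right)} - 12582 = \left(-103 + 217 \left(-211\right)\right) - 12582 = \left(-103 - 45787\right) - 12582 = -45890 - 12582 = -58472$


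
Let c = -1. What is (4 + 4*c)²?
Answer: 0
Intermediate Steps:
(4 + 4*c)² = (4 + 4*(-1))² = (4 - 4)² = 0² = 0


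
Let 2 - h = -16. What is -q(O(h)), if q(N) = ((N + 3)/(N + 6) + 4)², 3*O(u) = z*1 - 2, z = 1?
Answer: -5776/289 ≈ -19.986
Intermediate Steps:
h = 18 (h = 2 - 1*(-16) = 2 + 16 = 18)
O(u) = -⅓ (O(u) = (1*1 - 2)/3 = (1 - 2)/3 = (⅓)*(-1) = -⅓)
q(N) = (4 + (3 + N)/(6 + N))² (q(N) = ((3 + N)/(6 + N) + 4)² = (4 + (3 + N)/(6 + N))²)
-q(O(h)) = -(27 + 5*(-⅓))²/(6 - ⅓)² = -(27 - 5/3)²/(17/3)² = -9*(76/3)²/289 = -9*5776/(289*9) = -1*5776/289 = -5776/289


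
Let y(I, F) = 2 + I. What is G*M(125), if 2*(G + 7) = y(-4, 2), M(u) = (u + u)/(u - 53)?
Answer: -250/9 ≈ -27.778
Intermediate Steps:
M(u) = 2*u/(-53 + u) (M(u) = (2*u)/(-53 + u) = 2*u/(-53 + u))
G = -8 (G = -7 + (2 - 4)/2 = -7 + (½)*(-2) = -7 - 1 = -8)
G*M(125) = -16*125/(-53 + 125) = -16*125/72 = -8*125/36 = -250/9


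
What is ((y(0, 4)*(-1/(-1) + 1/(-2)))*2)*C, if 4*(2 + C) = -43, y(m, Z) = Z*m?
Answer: 0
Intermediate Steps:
C = -51/4 (C = -2 + (1/4)*(-43) = -2 - 43/4 = -51/4 ≈ -12.750)
((y(0, 4)*(-1/(-1) + 1/(-2)))*2)*C = (((4*0)*(-1/(-1) + 1/(-2)))*2)*(-51/4) = ((0*(-1*(-1) + 1*(-1/2)))*2)*(-51/4) = ((0*(1 - 1/2))*2)*(-51/4) = ((0*(1/2))*2)*(-51/4) = (0*2)*(-51/4) = 0*(-51/4) = 0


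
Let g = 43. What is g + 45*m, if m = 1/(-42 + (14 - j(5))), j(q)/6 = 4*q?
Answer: 6319/148 ≈ 42.696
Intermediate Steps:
j(q) = 24*q (j(q) = 6*(4*q) = 24*q)
m = -1/148 (m = 1/(-42 + (14 - 24*5)) = 1/(-42 + (14 - 1*120)) = 1/(-42 + (14 - 120)) = 1/(-42 - 106) = 1/(-148) = -1/148 ≈ -0.0067568)
g + 45*m = 43 + 45*(-1/148) = 43 - 45/148 = 6319/148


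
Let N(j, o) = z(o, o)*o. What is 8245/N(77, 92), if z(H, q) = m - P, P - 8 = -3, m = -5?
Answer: -1649/184 ≈ -8.9620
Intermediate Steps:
P = 5 (P = 8 - 3 = 5)
z(H, q) = -10 (z(H, q) = -5 - 1*5 = -5 - 5 = -10)
N(j, o) = -10*o
8245/N(77, 92) = 8245/((-10*92)) = 8245/(-920) = 8245*(-1/920) = -1649/184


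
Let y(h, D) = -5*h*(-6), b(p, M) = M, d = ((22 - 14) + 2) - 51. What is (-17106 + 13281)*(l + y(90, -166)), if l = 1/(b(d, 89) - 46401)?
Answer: -478287176175/46312 ≈ -1.0328e+7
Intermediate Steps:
d = -41 (d = (8 + 2) - 51 = 10 - 51 = -41)
l = -1/46312 (l = 1/(89 - 46401) = 1/(-46312) = -1/46312 ≈ -2.1593e-5)
y(h, D) = 30*h
(-17106 + 13281)*(l + y(90, -166)) = (-17106 + 13281)*(-1/46312 + 30*90) = -3825*(-1/46312 + 2700) = -3825*125042399/46312 = -478287176175/46312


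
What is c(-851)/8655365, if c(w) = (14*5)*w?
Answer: -11914/1731073 ≈ -0.0068824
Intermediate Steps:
c(w) = 70*w
c(-851)/8655365 = (70*(-851))/8655365 = -59570*1/8655365 = -11914/1731073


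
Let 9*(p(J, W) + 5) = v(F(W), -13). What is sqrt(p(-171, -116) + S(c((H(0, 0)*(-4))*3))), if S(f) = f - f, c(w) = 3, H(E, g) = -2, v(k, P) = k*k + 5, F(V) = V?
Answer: 2*sqrt(3354)/3 ≈ 38.609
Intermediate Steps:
v(k, P) = 5 + k**2 (v(k, P) = k**2 + 5 = 5 + k**2)
S(f) = 0
p(J, W) = -40/9 + W**2/9 (p(J, W) = -5 + (5 + W**2)/9 = -5 + (5/9 + W**2/9) = -40/9 + W**2/9)
sqrt(p(-171, -116) + S(c((H(0, 0)*(-4))*3))) = sqrt((-40/9 + (1/9)*(-116)**2) + 0) = sqrt((-40/9 + (1/9)*13456) + 0) = sqrt((-40/9 + 13456/9) + 0) = sqrt(4472/3 + 0) = sqrt(4472/3) = 2*sqrt(3354)/3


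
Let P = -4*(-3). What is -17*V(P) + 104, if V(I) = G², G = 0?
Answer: 104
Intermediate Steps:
P = 12
V(I) = 0 (V(I) = 0² = 0)
-17*V(P) + 104 = -17*0 + 104 = 0 + 104 = 104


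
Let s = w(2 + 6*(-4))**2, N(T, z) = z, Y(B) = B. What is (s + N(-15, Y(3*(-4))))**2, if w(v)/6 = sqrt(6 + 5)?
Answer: 147456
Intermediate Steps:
w(v) = 6*sqrt(11) (w(v) = 6*sqrt(6 + 5) = 6*sqrt(11))
s = 396 (s = (6*sqrt(11))**2 = 396)
(s + N(-15, Y(3*(-4))))**2 = (396 + 3*(-4))**2 = (396 - 12)**2 = 384**2 = 147456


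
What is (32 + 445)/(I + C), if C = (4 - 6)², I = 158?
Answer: 53/18 ≈ 2.9444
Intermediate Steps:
C = 4 (C = (-2)² = 4)
(32 + 445)/(I + C) = (32 + 445)/(158 + 4) = 477/162 = 477*(1/162) = 53/18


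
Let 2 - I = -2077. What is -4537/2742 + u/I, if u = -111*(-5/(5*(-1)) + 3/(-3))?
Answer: -4537/2742 ≈ -1.6546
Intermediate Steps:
I = 2079 (I = 2 - 1*(-2077) = 2 + 2077 = 2079)
u = 0 (u = -111*(-5/(-5) + 3*(-⅓)) = -111*(-5*(-⅕) - 1) = -111*(1 - 1) = -111*0 = 0)
-4537/2742 + u/I = -4537/2742 + 0/2079 = -4537*1/2742 + 0*(1/2079) = -4537/2742 + 0 = -4537/2742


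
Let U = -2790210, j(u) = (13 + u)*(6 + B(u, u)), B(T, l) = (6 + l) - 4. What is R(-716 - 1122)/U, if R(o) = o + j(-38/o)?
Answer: 732050866/1178251273905 ≈ 0.00062130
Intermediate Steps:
B(T, l) = 2 + l
j(u) = (8 + u)*(13 + u) (j(u) = (13 + u)*(6 + (2 + u)) = (13 + u)*(8 + u) = (8 + u)*(13 + u))
R(o) = 104 + o - 798/o + 1444/o² (R(o) = o + (104 + (-38/o)² + 21*(-38/o)) = o + (104 + 1444/o² - 798/o) = o + (104 - 798/o + 1444/o²) = 104 + o - 798/o + 1444/o²)
R(-716 - 1122)/U = (104 + (-716 - 1122) - 798/(-716 - 1122) + 1444/(-716 - 1122)²)/(-2790210) = (104 - 1838 - 798/(-1838) + 1444/(-1838)²)*(-1/2790210) = (104 - 1838 - 798*(-1/1838) + 1444*(1/3378244))*(-1/2790210) = (104 - 1838 + 399/919 + 361/844561)*(-1/2790210) = -1464101732/844561*(-1/2790210) = 732050866/1178251273905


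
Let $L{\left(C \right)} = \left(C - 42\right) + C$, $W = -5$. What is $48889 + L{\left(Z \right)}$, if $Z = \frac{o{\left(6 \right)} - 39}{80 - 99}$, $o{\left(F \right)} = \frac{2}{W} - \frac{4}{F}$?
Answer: $\frac{13922597}{285} \approx 48851.0$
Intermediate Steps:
$o{\left(F \right)} = - \frac{2}{5} - \frac{4}{F}$ ($o{\left(F \right)} = \frac{2}{-5} - \frac{4}{F} = 2 \left(- \frac{1}{5}\right) - \frac{4}{F} = - \frac{2}{5} - \frac{4}{F}$)
$Z = \frac{601}{285}$ ($Z = \frac{\left(- \frac{2}{5} - \frac{4}{6}\right) - 39}{80 - 99} = \frac{\left(- \frac{2}{5} - \frac{2}{3}\right) - 39}{-19} = \left(\left(- \frac{2}{5} - \frac{2}{3}\right) - 39\right) \left(- \frac{1}{19}\right) = \left(- \frac{16}{15} - 39\right) \left(- \frac{1}{19}\right) = \left(- \frac{601}{15}\right) \left(- \frac{1}{19}\right) = \frac{601}{285} \approx 2.1088$)
$L{\left(C \right)} = -42 + 2 C$ ($L{\left(C \right)} = \left(-42 + C\right) + C = -42 + 2 C$)
$48889 + L{\left(Z \right)} = 48889 + \left(-42 + 2 \cdot \frac{601}{285}\right) = 48889 + \left(-42 + \frac{1202}{285}\right) = 48889 - \frac{10768}{285} = \frac{13922597}{285}$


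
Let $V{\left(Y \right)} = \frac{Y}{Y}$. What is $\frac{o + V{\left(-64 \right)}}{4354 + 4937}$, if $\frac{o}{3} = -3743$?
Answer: $- \frac{11228}{9291} \approx -1.2085$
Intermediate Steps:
$o = -11229$ ($o = 3 \left(-3743\right) = -11229$)
$V{\left(Y \right)} = 1$
$\frac{o + V{\left(-64 \right)}}{4354 + 4937} = \frac{-11229 + 1}{4354 + 4937} = - \frac{11228}{9291}$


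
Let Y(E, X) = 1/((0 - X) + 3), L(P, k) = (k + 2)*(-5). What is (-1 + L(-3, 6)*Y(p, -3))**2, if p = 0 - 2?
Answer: 529/9 ≈ 58.778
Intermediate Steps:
p = -2
L(P, k) = -10 - 5*k (L(P, k) = (2 + k)*(-5) = -10 - 5*k)
Y(E, X) = 1/(3 - X) (Y(E, X) = 1/(-X + 3) = 1/(3 - X))
(-1 + L(-3, 6)*Y(p, -3))**2 = (-1 + (-10 - 5*6)*(-1/(-3 - 3)))**2 = (-1 + (-10 - 30)*(-1/(-6)))**2 = (-1 - (-40)*(-1)/6)**2 = (-1 - 40*1/6)**2 = (-1 - 20/3)**2 = (-23/3)**2 = 529/9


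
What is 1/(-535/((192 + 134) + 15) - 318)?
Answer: -341/108973 ≈ -0.0031292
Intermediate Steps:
1/(-535/((192 + 134) + 15) - 318) = 1/(-535/(326 + 15) - 318) = 1/(-535/341 - 318) = 1/(-108973/341) = -341/108973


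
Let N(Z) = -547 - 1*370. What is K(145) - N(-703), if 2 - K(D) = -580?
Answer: 1499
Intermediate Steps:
N(Z) = -917 (N(Z) = -547 - 370 = -917)
K(D) = 582 (K(D) = 2 - 1*(-580) = 2 + 580 = 582)
K(145) - N(-703) = 582 - 1*(-917) = 582 + 917 = 1499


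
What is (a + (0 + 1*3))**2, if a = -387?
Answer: 147456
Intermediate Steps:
(a + (0 + 1*3))**2 = (-387 + (0 + 1*3))**2 = (-387 + (0 + 3))**2 = (-387 + 3)**2 = (-384)**2 = 147456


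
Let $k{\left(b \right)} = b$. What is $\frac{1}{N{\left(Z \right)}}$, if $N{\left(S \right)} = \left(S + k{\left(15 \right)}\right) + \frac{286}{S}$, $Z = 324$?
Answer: $\frac{162}{55061} \approx 0.0029422$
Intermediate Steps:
$N{\left(S \right)} = 15 + S + \frac{286}{S}$ ($N{\left(S \right)} = \left(S + 15\right) + \frac{286}{S} = \left(15 + S\right) + \frac{286}{S} = 15 + S + \frac{286}{S}$)
$\frac{1}{N{\left(Z \right)}} = \frac{1}{15 + 324 + \frac{286}{324}} = \frac{1}{15 + 324 + 286 \cdot \frac{1}{324}} = \frac{1}{15 + 324 + \frac{143}{162}} = \frac{1}{\frac{55061}{162}} = \frac{162}{55061}$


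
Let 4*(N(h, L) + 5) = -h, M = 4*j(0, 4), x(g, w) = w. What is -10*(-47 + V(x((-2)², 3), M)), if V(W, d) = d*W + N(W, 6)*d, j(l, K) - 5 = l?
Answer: 1020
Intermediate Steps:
j(l, K) = 5 + l
M = 20 (M = 4*(5 + 0) = 4*5 = 20)
N(h, L) = -5 - h/4 (N(h, L) = -5 + (-h)/4 = -5 - h/4)
V(W, d) = W*d + d*(-5 - W/4) (V(W, d) = d*W + (-5 - W/4)*d = W*d + d*(-5 - W/4))
-10*(-47 + V(x((-2)², 3), M)) = -10*(-47 + (¼)*20*(-20 + 3*3)) = -10*(-47 + (¼)*20*(-20 + 9)) = -10*(-47 + (¼)*20*(-11)) = -10*(-47 - 55) = -10*(-102) = 1020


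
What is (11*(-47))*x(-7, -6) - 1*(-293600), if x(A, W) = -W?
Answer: 290498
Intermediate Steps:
(11*(-47))*x(-7, -6) - 1*(-293600) = (11*(-47))*(-1*(-6)) - 1*(-293600) = -517*6 + 293600 = -3102 + 293600 = 290498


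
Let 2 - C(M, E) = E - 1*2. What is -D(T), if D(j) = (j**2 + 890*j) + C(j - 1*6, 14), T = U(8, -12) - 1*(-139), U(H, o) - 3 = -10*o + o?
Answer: -284990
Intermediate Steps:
U(H, o) = 3 - 9*o (U(H, o) = 3 + (-10*o + o) = 3 - 9*o)
C(M, E) = 4 - E (C(M, E) = 2 - (E - 1*2) = 2 - (E - 2) = 2 - (-2 + E) = 2 + (2 - E) = 4 - E)
T = 250 (T = (3 - 9*(-12)) - 1*(-139) = (3 + 108) + 139 = 111 + 139 = 250)
D(j) = -10 + j**2 + 890*j (D(j) = (j**2 + 890*j) + (4 - 1*14) = (j**2 + 890*j) + (4 - 14) = (j**2 + 890*j) - 10 = -10 + j**2 + 890*j)
-D(T) = -(-10 + 250**2 + 890*250) = -(-10 + 62500 + 222500) = -1*284990 = -284990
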